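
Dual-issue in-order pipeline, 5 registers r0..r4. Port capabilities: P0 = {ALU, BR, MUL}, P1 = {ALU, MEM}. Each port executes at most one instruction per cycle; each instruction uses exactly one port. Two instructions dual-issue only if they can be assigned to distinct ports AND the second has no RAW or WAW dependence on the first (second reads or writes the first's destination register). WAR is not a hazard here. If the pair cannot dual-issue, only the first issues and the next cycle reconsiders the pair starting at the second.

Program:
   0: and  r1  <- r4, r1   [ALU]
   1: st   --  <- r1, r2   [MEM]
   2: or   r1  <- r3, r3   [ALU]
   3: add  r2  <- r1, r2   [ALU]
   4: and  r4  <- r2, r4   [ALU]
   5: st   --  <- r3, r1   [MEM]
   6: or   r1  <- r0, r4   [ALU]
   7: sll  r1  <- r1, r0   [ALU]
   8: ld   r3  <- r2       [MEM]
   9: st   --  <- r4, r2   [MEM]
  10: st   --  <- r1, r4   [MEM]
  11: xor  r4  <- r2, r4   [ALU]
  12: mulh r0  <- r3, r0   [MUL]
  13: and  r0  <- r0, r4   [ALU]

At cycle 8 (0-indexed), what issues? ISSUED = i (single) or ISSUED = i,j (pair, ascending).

0. and @i0  | RAW r1
1. st+or @i1/i2  | pair
2. add @i3  | RAW r2
3. and+st @i4/i5  | pair
4. or @i6  | RAW+WAW r1
5. sll+ld @i7/i8  | pair
6. st @i9  | no-port MEM/MEM
7. st+xor @i10/i11  | pair
8. mulh @i12  | RAW+WAW r0
9. and @i13  | tail

ISSUED = 12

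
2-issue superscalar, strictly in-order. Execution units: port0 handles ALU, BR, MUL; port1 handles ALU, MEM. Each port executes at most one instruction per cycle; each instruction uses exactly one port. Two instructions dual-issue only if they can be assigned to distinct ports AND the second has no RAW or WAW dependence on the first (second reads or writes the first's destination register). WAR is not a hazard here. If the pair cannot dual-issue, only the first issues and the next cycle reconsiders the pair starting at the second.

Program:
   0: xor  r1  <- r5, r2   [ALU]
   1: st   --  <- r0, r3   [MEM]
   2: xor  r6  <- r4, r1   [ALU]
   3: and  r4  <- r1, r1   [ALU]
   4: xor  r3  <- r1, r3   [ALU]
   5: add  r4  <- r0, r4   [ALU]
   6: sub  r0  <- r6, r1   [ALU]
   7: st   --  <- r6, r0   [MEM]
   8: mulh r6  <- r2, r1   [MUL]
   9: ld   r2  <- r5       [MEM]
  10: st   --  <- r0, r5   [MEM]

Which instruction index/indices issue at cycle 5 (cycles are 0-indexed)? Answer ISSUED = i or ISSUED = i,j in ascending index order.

ISSUED = 9

#0 head=0: xor.ALU/st.MEM i0/i1 dual
#1 head=2: xor.ALU/and.ALU i2/i3 dual
#2 head=4: xor.ALU/add.ALU i4/i5 dual
#3 head=6: sub.ALU i6 RAW r0
#4 head=7: st.MEM/mulh.MUL i7/i8 dual
#5 head=9: ld.MEM i9 no-port MEM/MEM
#6 head=10: st.MEM i10 tail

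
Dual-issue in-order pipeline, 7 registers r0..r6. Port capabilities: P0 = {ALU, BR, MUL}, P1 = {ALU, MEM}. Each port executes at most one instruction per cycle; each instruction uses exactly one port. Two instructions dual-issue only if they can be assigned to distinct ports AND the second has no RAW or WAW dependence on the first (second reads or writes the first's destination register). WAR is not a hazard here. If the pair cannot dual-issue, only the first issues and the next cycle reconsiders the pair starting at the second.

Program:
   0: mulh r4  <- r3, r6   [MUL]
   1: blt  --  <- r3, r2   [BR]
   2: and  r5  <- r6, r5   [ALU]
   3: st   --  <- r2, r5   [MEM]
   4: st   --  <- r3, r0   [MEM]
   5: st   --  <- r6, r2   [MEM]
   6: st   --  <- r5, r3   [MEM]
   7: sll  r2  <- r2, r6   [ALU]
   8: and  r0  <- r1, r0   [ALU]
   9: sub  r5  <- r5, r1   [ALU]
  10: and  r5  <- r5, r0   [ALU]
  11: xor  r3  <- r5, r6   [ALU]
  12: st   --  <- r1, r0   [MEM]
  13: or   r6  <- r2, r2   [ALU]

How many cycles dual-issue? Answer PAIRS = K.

#0 head=0: mulh.MUL i0 no-port MUL/BR
#1 head=1: blt.BR/and.ALU i1+i2 dual
#2 head=3: st.MEM i3 no-port MEM/MEM
#3 head=4: st.MEM i4 no-port MEM/MEM
#4 head=5: st.MEM i5 no-port MEM/MEM
#5 head=6: st.MEM/sll.ALU i6+i7 dual
#6 head=8: and.ALU/sub.ALU i8+i9 dual
#7 head=10: and.ALU i10 RAW r5
#8 head=11: xor.ALU/st.MEM i11+i12 dual
#9 head=13: or.ALU i13 tail

PAIRS = 4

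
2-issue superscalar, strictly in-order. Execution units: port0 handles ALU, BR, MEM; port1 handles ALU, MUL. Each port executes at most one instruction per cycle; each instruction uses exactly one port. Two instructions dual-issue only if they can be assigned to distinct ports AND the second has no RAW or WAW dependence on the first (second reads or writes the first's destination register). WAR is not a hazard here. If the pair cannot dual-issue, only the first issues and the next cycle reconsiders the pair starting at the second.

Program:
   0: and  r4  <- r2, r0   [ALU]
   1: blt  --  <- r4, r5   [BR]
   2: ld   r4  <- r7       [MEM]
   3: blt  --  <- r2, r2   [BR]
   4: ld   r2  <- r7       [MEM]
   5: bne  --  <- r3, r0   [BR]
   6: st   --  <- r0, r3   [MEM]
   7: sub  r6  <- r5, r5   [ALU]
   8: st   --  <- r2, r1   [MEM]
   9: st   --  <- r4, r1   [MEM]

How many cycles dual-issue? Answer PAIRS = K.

PAIRS = 1

  cy0 -> i0 (and.ALU) RAW r4
  cy1 -> i1 (blt.BR) no-port BR/MEM
  cy2 -> i2 (ld.MEM) no-port MEM/BR
  cy3 -> i3 (blt.BR) no-port BR/MEM
  cy4 -> i4 (ld.MEM) no-port MEM/BR
  cy5 -> i5 (bne.BR) no-port BR/MEM
  cy6 -> i6&i7 (st.MEM;sub.ALU) 2-wide
  cy7 -> i8 (st.MEM) no-port MEM/MEM
  cy8 -> i9 (st.MEM) tail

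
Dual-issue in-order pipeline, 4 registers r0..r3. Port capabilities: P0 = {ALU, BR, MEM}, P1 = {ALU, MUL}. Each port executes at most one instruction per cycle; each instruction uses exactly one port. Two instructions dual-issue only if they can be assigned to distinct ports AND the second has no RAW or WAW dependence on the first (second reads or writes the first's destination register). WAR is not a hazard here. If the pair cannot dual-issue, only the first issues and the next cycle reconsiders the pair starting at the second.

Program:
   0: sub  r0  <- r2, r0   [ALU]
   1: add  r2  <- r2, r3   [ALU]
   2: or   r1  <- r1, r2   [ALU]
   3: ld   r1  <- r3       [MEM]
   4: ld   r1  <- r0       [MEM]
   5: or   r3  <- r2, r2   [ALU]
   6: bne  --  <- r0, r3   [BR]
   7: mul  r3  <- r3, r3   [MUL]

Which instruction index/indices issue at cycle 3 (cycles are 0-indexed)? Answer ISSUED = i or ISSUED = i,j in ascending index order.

c0: i0/i1 sub.ALU add.ALU  pair
c1: i2 or.ALU  WAW r1
c2: i3 ld.MEM  no-port MEM/MEM
c3: i4/i5 ld.MEM or.ALU  pair
c4: i6/i7 bne.BR mul.MUL  pair

ISSUED = 4,5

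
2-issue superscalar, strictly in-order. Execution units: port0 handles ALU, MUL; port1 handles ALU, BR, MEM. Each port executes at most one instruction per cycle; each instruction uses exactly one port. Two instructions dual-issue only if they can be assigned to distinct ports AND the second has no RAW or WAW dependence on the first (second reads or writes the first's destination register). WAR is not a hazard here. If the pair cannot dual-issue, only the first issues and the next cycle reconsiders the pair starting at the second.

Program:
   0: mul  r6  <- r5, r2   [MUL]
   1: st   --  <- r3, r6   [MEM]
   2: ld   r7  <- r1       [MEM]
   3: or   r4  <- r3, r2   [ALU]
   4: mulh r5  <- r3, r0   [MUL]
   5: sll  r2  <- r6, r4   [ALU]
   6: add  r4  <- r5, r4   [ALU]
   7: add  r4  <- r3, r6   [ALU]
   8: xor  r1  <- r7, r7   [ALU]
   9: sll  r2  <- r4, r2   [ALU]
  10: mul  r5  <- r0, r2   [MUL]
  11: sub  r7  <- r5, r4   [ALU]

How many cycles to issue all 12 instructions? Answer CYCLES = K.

c0: i0 mul.MUL  RAW r6
c1: i1 st.MEM  no-port MEM/MEM
c2: i2,i3 ld.MEM/or.ALU  pair
c3: i4,i5 mulh.MUL/sll.ALU  pair
c4: i6 add.ALU  WAW r4
c5: i7,i8 add.ALU/xor.ALU  pair
c6: i9 sll.ALU  RAW r2
c7: i10 mul.MUL  RAW r5
c8: i11 sub.ALU  tail

CYCLES = 9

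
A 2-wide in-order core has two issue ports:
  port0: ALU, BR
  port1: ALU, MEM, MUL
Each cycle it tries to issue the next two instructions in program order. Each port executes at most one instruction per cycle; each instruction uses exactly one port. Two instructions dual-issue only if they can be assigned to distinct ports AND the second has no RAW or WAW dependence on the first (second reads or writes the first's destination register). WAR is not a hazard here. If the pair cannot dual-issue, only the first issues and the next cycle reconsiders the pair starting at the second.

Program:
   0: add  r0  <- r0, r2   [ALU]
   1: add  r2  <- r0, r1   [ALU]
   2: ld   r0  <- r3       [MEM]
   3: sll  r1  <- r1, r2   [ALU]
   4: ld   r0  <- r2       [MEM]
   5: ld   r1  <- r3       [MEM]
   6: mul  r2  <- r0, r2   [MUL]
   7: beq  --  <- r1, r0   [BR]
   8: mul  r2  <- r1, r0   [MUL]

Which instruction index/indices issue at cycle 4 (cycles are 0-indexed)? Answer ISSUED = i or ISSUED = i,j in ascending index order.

t=0 i0:add ; RAW r0
t=1 i1/i2:add+ld ; 2-wide
t=2 i3/i4:sll+ld ; 2-wide
t=3 i5:ld ; no-port MEM/MUL
t=4 i6/i7:mul+beq ; 2-wide
t=5 i8:mul ; tail

ISSUED = 6,7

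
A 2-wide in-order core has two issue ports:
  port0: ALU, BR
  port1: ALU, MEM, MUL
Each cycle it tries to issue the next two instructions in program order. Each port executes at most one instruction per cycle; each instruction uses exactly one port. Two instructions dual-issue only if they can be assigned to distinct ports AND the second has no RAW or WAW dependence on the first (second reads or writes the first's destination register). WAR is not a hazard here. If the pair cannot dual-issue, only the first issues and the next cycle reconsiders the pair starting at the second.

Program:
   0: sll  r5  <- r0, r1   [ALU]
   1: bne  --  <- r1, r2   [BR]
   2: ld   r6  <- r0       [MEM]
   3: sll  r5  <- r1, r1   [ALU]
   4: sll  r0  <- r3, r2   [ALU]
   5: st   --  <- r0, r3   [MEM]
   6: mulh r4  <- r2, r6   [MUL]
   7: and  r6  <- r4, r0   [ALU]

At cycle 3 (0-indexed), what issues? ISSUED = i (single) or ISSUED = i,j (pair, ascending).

  cy0 -> i0,i1 (sll.ALU/bne.BR) dual
  cy1 -> i2,i3 (ld.MEM/sll.ALU) dual
  cy2 -> i4 (sll.ALU) RAW r0
  cy3 -> i5 (st.MEM) no-port MEM/MUL
  cy4 -> i6 (mulh.MUL) RAW r4
  cy5 -> i7 (and.ALU) tail

ISSUED = 5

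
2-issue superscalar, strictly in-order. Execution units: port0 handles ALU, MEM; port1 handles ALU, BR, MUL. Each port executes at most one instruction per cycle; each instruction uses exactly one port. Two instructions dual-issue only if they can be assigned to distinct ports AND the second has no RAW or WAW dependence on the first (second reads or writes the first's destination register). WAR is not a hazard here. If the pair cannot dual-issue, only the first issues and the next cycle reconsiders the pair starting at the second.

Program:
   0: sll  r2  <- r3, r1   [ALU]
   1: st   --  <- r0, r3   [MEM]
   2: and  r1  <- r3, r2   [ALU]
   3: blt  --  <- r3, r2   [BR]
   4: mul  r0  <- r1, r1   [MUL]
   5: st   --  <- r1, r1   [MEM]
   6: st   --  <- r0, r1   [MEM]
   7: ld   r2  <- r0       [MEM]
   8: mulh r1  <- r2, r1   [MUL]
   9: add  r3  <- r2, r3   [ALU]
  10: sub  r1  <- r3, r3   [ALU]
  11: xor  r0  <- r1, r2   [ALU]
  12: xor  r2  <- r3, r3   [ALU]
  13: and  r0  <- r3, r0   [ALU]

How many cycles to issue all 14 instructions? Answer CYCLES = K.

CYCLES = 9

0. sll/st @i0+i1  | pair
1. and/blt @i2+i3  | pair
2. mul/st @i4+i5  | pair
3. st @i6  | no-port MEM/MEM
4. ld @i7  | RAW r2
5. mulh/add @i8+i9  | pair
6. sub @i10  | RAW r1
7. xor/xor @i11+i12  | pair
8. and @i13  | tail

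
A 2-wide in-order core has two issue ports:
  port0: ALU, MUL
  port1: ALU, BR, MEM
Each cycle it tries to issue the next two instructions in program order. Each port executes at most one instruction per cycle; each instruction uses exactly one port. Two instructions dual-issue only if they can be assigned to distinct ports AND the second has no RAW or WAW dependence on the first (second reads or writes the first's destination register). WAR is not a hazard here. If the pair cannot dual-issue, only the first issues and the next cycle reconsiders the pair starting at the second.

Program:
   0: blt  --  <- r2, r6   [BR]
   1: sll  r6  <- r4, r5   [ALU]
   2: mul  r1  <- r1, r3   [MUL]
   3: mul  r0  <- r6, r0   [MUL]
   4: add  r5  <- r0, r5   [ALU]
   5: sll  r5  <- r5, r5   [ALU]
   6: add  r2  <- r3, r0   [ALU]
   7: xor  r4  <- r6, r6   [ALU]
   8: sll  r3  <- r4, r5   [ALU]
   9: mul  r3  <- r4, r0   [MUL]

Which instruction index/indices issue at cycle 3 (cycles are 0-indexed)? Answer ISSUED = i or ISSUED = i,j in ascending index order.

c0: i0,i1 blt.BR+sll.ALU  pair
c1: i2 mul.MUL  no-port MUL/MUL
c2: i3 mul.MUL  RAW r0
c3: i4 add.ALU  RAW+WAW r5
c4: i5,i6 sll.ALU+add.ALU  pair
c5: i7 xor.ALU  RAW r4
c6: i8 sll.ALU  WAW r3
c7: i9 mul.MUL  tail

ISSUED = 4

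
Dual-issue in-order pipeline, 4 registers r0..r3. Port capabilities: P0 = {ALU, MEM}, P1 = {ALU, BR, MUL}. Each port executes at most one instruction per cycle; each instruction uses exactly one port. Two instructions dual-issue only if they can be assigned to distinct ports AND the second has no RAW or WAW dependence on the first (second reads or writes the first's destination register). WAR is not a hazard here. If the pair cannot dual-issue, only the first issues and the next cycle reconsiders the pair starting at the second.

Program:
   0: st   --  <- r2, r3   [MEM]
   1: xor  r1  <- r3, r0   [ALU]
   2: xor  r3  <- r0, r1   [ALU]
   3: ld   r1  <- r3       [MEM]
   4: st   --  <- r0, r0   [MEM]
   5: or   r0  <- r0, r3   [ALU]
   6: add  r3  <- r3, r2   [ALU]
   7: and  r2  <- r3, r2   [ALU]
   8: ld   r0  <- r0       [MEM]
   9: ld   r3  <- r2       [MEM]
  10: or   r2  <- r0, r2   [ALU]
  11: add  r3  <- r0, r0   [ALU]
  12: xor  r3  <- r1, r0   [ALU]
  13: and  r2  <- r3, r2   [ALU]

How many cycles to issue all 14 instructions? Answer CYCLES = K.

CYCLES = 10

0. st.MEM;xor.ALU @i0,i1  | 2-wide
1. xor.ALU @i2  | RAW r3
2. ld.MEM @i3  | no-port MEM/MEM
3. st.MEM;or.ALU @i4,i5  | 2-wide
4. add.ALU @i6  | RAW r3
5. and.ALU;ld.MEM @i7,i8  | 2-wide
6. ld.MEM;or.ALU @i9,i10  | 2-wide
7. add.ALU @i11  | WAW r3
8. xor.ALU @i12  | RAW r3
9. and.ALU @i13  | tail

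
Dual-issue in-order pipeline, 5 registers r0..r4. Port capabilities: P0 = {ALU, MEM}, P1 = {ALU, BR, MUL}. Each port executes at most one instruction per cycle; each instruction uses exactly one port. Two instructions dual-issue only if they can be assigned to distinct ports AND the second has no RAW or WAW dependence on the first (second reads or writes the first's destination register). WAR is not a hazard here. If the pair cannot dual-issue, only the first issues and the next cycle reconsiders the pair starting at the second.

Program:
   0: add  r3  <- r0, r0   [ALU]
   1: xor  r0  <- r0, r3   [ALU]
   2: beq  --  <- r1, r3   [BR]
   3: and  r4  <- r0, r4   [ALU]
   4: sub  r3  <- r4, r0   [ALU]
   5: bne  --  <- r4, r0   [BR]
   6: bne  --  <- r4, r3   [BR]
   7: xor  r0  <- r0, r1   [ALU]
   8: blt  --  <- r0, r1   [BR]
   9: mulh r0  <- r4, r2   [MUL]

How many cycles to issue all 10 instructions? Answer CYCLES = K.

CYCLES = 7

[0] i0  add  -- RAW r3
[1] i1,i2  xor beq  -- 2-wide
[2] i3  and  -- RAW r4
[3] i4,i5  sub bne  -- 2-wide
[4] i6,i7  bne xor  -- 2-wide
[5] i8  blt  -- no-port BR/MUL
[6] i9  mulh  -- tail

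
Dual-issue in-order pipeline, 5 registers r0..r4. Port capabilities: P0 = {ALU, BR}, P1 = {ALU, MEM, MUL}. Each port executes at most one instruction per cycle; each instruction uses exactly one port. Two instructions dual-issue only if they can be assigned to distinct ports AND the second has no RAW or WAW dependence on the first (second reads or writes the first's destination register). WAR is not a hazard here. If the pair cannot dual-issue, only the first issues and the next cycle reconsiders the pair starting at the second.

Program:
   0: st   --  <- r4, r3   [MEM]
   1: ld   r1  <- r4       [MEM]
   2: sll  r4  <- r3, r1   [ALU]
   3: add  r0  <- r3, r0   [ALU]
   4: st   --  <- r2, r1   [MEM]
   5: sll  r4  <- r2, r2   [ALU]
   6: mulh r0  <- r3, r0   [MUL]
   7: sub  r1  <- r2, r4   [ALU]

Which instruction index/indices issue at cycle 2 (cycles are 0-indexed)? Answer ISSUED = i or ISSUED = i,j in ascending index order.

ISSUED = 2,3

#0 head=0: st i0 no-port MEM/MEM
#1 head=1: ld i1 RAW r1
#2 head=2: sll+add i2&i3 pair
#3 head=4: st+sll i4&i5 pair
#4 head=6: mulh+sub i6&i7 pair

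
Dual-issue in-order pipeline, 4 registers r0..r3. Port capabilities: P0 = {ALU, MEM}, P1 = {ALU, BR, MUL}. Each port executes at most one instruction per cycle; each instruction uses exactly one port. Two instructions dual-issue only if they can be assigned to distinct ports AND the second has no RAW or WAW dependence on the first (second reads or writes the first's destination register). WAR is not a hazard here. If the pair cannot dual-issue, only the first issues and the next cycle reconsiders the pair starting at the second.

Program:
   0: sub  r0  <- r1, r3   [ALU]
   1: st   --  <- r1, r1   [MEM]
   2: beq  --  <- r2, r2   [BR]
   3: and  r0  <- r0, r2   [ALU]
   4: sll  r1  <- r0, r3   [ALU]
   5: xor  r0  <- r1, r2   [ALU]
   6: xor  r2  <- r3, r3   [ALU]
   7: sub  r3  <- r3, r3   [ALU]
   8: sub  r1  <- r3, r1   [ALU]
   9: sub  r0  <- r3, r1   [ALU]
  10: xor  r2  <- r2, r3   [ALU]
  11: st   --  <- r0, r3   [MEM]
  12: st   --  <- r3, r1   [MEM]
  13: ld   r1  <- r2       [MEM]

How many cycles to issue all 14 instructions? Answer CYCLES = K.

CYCLES = 10

[0] i0/i1  sub.ALU+st.MEM  -- dual
[1] i2/i3  beq.BR+and.ALU  -- dual
[2] i4  sll.ALU  -- RAW r1
[3] i5/i6  xor.ALU+xor.ALU  -- dual
[4] i7  sub.ALU  -- RAW r3
[5] i8  sub.ALU  -- RAW r1
[6] i9/i10  sub.ALU+xor.ALU  -- dual
[7] i11  st.MEM  -- no-port MEM/MEM
[8] i12  st.MEM  -- no-port MEM/MEM
[9] i13  ld.MEM  -- tail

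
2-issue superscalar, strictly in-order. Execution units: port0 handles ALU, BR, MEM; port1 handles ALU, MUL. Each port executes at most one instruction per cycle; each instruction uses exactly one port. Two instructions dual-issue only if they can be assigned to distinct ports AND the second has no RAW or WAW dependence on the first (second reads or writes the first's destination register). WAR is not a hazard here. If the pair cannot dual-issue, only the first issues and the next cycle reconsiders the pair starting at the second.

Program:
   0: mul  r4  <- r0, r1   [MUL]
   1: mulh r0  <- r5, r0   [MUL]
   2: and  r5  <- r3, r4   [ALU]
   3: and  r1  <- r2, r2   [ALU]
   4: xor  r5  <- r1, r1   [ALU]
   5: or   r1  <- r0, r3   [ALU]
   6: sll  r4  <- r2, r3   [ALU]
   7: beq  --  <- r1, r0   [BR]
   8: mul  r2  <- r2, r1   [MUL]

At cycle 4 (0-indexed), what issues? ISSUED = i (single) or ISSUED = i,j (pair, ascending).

ISSUED = 6,7

c0: i0 mul.MUL  no-port MUL/MUL
c1: i1+i2 mulh.MUL/and.ALU  2-wide
c2: i3 and.ALU  RAW r1
c3: i4+i5 xor.ALU/or.ALU  2-wide
c4: i6+i7 sll.ALU/beq.BR  2-wide
c5: i8 mul.MUL  tail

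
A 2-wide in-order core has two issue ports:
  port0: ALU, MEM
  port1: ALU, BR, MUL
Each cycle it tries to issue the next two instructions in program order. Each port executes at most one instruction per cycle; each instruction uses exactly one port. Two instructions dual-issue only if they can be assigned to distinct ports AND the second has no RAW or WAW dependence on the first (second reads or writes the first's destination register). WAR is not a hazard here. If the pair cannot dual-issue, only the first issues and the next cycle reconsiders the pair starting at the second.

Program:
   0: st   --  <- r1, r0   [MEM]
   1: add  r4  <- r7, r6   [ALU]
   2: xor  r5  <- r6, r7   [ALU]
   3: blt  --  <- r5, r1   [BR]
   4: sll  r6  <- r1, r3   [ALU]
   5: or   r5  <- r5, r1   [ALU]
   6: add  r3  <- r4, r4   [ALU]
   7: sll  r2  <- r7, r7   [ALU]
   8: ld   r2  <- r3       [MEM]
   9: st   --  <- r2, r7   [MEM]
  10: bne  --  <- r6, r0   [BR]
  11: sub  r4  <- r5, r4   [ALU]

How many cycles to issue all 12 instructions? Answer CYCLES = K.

c0: i0/i1 st.MEM;add.ALU  pair
c1: i2 xor.ALU  RAW r5
c2: i3/i4 blt.BR;sll.ALU  pair
c3: i5/i6 or.ALU;add.ALU  pair
c4: i7 sll.ALU  WAW r2
c5: i8 ld.MEM  no-port MEM/MEM
c6: i9/i10 st.MEM;bne.BR  pair
c7: i11 sub.ALU  tail

CYCLES = 8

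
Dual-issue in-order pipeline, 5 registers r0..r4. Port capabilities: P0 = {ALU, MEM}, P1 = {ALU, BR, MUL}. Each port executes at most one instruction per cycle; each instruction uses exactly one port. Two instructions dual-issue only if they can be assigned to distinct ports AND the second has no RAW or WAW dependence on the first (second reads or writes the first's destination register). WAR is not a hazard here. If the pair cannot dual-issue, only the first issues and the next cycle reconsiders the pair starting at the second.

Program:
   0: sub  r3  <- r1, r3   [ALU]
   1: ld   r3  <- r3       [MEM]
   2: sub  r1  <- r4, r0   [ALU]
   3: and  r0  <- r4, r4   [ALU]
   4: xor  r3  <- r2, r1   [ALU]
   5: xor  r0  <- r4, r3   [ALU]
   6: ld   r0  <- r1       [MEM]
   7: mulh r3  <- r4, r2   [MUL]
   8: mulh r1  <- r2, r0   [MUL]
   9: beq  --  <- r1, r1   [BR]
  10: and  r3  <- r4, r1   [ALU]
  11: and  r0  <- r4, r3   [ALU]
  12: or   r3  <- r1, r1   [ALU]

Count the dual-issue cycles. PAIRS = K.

PAIRS = 5

c0: i0 sub.ALU  RAW+WAW r3
c1: i1&i2 ld.MEM;sub.ALU  2-wide
c2: i3&i4 and.ALU;xor.ALU  2-wide
c3: i5 xor.ALU  WAW r0
c4: i6&i7 ld.MEM;mulh.MUL  2-wide
c5: i8 mulh.MUL  no-port MUL/BR
c6: i9&i10 beq.BR;and.ALU  2-wide
c7: i11&i12 and.ALU;or.ALU  2-wide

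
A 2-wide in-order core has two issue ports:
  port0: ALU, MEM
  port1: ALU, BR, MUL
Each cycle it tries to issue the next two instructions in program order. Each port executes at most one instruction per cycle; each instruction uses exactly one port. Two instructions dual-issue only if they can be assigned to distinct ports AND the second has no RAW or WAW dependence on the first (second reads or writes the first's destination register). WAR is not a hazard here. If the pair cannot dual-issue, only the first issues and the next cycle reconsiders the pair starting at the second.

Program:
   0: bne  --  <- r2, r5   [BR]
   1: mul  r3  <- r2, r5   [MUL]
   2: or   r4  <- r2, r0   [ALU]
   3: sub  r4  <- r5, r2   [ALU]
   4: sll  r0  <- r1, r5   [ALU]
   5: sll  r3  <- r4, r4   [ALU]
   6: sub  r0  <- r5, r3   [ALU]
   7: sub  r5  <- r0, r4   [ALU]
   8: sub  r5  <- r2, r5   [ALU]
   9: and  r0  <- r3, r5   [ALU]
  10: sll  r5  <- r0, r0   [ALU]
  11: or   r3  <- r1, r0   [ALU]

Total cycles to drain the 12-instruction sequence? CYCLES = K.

c0: i0 bne  no-port BR/MUL
c1: i1+i2 mul/or  2-wide
c2: i3+i4 sub/sll  2-wide
c3: i5 sll  RAW r3
c4: i6 sub  RAW r0
c5: i7 sub  RAW+WAW r5
c6: i8 sub  RAW r5
c7: i9 and  RAW r0
c8: i10+i11 sll/or  2-wide

CYCLES = 9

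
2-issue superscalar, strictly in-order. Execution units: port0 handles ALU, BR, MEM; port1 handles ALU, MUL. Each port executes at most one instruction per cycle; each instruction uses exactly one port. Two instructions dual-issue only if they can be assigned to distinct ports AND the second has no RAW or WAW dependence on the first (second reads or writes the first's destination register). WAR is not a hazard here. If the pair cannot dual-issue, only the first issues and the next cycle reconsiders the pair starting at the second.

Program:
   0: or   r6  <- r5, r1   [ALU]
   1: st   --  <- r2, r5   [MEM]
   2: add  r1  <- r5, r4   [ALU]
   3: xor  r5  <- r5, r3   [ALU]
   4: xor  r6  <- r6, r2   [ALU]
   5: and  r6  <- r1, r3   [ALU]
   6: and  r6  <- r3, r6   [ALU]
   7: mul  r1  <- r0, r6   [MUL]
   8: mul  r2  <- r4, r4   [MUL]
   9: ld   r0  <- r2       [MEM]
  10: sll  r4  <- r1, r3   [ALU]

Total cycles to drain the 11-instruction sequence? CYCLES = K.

CYCLES = 8

[0] i0+i1  or+st  -- 2-wide
[1] i2+i3  add+xor  -- 2-wide
[2] i4  xor  -- WAW r6
[3] i5  and  -- RAW+WAW r6
[4] i6  and  -- RAW r6
[5] i7  mul  -- no-port MUL/MUL
[6] i8  mul  -- RAW r2
[7] i9+i10  ld+sll  -- 2-wide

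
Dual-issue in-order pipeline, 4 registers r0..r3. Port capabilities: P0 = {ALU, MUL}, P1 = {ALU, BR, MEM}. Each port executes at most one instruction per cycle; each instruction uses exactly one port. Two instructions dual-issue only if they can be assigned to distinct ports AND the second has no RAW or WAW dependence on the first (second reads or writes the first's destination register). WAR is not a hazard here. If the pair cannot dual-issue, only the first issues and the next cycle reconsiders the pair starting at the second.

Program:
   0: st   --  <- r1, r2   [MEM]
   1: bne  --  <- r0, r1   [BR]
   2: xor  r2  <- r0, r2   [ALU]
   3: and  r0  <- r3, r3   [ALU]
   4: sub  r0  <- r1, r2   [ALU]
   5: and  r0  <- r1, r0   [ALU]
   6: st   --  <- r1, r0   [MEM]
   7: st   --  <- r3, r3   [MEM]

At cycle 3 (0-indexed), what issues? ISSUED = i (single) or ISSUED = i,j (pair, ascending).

0. st @i0  | no-port MEM/BR
1. bne;xor @i1+i2  | dual
2. and @i3  | WAW r0
3. sub @i4  | RAW+WAW r0
4. and @i5  | RAW r0
5. st @i6  | no-port MEM/MEM
6. st @i7  | tail

ISSUED = 4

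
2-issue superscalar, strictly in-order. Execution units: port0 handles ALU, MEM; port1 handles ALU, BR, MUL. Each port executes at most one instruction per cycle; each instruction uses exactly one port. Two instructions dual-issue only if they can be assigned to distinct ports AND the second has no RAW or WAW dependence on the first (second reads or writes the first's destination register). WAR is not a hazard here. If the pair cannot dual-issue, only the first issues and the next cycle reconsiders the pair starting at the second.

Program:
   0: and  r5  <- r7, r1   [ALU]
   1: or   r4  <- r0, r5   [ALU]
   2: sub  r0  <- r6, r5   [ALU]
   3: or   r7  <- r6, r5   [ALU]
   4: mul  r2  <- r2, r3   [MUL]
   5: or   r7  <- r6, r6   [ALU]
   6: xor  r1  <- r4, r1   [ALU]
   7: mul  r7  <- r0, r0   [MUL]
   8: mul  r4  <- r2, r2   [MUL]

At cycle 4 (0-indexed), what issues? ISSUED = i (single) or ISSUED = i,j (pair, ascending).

ISSUED = 7

0. and.ALU @i0  | RAW r5
1. or.ALU sub.ALU @i1+i2  | pair
2. or.ALU mul.MUL @i3+i4  | pair
3. or.ALU xor.ALU @i5+i6  | pair
4. mul.MUL @i7  | no-port MUL/MUL
5. mul.MUL @i8  | tail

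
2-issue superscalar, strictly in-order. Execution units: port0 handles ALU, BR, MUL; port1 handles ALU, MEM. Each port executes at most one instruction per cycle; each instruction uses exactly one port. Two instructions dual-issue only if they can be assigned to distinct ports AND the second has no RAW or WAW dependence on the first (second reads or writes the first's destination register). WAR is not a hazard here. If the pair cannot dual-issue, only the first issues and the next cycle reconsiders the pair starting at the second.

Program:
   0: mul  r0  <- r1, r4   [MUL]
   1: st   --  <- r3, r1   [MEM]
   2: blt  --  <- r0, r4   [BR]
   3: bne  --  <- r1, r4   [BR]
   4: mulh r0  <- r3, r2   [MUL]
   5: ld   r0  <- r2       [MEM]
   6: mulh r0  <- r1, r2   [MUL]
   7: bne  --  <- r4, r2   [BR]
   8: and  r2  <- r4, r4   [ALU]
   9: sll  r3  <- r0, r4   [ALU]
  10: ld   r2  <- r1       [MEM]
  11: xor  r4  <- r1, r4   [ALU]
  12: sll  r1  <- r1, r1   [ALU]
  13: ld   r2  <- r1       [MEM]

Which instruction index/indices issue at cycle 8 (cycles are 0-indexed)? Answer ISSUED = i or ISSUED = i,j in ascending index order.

  cy0 -> i0/i1 (mul;st) pair
  cy1 -> i2 (blt) no-port BR/BR
  cy2 -> i3 (bne) no-port BR/MUL
  cy3 -> i4 (mulh) WAW r0
  cy4 -> i5 (ld) WAW r0
  cy5 -> i6 (mulh) no-port MUL/BR
  cy6 -> i7/i8 (bne;and) pair
  cy7 -> i9/i10 (sll;ld) pair
  cy8 -> i11/i12 (xor;sll) pair
  cy9 -> i13 (ld) tail

ISSUED = 11,12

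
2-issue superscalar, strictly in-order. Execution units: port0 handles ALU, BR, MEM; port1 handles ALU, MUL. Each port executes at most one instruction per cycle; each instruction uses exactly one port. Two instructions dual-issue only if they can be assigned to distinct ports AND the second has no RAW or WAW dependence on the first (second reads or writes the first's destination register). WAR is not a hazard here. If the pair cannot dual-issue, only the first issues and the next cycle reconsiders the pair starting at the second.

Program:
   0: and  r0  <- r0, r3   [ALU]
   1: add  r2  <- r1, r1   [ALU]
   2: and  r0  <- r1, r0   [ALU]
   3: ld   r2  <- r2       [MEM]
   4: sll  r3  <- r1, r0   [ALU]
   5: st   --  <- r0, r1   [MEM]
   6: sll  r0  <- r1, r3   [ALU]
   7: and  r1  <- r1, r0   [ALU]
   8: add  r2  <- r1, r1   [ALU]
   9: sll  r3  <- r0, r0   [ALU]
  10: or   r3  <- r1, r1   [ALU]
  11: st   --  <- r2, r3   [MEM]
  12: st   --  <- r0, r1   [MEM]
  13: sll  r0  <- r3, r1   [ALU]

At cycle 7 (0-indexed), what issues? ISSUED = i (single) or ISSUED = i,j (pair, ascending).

ISSUED = 11

c0: i0+i1 and;add  pair
c1: i2+i3 and;ld  pair
c2: i4+i5 sll;st  pair
c3: i6 sll  RAW r0
c4: i7 and  RAW r1
c5: i8+i9 add;sll  pair
c6: i10 or  RAW r3
c7: i11 st  no-port MEM/MEM
c8: i12+i13 st;sll  pair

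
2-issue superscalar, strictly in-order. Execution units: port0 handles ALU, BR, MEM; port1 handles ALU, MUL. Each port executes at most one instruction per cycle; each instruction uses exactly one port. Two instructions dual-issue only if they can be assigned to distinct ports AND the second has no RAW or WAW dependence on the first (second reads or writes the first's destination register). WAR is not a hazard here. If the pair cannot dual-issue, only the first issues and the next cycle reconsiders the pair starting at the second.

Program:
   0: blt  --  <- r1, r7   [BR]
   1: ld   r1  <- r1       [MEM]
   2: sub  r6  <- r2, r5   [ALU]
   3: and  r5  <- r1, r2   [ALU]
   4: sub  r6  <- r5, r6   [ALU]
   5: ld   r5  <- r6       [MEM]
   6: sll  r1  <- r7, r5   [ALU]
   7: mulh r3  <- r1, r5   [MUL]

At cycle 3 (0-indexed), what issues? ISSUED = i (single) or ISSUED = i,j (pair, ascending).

#0 head=0: blt.BR i0 no-port BR/MEM
#1 head=1: ld.MEM sub.ALU i1&i2 dual
#2 head=3: and.ALU i3 RAW r5
#3 head=4: sub.ALU i4 RAW r6
#4 head=5: ld.MEM i5 RAW r5
#5 head=6: sll.ALU i6 RAW r1
#6 head=7: mulh.MUL i7 tail

ISSUED = 4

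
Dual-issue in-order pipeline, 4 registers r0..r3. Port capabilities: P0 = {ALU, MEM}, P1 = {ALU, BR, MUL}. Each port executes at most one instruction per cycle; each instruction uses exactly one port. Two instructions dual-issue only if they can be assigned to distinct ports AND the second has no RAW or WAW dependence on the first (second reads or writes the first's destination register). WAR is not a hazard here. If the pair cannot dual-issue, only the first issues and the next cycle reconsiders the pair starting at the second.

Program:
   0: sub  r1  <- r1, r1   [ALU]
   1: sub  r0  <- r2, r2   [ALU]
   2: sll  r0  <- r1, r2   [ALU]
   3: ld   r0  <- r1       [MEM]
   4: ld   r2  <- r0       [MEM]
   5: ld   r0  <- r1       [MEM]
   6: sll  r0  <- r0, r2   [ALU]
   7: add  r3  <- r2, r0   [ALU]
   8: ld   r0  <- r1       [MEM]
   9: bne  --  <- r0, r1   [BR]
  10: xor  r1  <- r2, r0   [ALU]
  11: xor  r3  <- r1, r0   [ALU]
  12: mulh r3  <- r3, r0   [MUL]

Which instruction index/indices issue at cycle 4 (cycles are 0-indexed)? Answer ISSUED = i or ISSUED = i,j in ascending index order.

ISSUED = 5

  cy0 -> i0&i1 (sub/sub) pair
  cy1 -> i2 (sll) WAW r0
  cy2 -> i3 (ld) no-port MEM/MEM
  cy3 -> i4 (ld) no-port MEM/MEM
  cy4 -> i5 (ld) RAW+WAW r0
  cy5 -> i6 (sll) RAW r0
  cy6 -> i7&i8 (add/ld) pair
  cy7 -> i9&i10 (bne/xor) pair
  cy8 -> i11 (xor) RAW+WAW r3
  cy9 -> i12 (mulh) tail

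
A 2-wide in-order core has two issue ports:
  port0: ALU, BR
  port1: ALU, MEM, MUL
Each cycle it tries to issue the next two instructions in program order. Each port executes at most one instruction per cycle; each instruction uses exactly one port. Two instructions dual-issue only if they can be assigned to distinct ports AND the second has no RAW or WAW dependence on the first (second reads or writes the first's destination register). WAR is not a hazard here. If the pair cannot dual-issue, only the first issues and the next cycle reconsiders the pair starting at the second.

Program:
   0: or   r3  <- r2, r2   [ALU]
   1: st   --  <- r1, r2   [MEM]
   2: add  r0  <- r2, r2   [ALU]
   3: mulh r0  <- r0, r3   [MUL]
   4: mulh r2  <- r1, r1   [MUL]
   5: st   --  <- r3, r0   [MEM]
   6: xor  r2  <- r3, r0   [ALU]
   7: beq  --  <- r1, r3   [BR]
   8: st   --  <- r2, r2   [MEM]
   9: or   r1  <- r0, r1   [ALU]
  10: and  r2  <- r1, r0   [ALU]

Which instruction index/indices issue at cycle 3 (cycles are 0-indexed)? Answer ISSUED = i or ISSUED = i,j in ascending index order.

  cy0 -> i0&i1 (or;st) dual
  cy1 -> i2 (add) RAW+WAW r0
  cy2 -> i3 (mulh) no-port MUL/MUL
  cy3 -> i4 (mulh) no-port MUL/MEM
  cy4 -> i5&i6 (st;xor) dual
  cy5 -> i7&i8 (beq;st) dual
  cy6 -> i9 (or) RAW r1
  cy7 -> i10 (and) tail

ISSUED = 4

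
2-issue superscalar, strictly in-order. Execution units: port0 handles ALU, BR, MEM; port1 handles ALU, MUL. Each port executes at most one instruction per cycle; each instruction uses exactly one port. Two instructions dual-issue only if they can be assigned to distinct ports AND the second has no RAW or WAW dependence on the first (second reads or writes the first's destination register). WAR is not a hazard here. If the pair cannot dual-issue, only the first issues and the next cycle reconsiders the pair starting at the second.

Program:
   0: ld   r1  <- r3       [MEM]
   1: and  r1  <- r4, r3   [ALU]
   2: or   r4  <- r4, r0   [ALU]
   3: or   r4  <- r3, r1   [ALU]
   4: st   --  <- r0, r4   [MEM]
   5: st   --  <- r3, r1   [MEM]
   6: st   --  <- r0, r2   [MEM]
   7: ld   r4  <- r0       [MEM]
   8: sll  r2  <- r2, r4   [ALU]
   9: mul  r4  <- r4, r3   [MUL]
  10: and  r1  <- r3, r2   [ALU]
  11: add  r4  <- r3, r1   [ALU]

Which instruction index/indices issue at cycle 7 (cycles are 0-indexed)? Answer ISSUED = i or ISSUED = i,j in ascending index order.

ISSUED = 8,9

  cy0 -> i0 (ld) WAW r1
  cy1 -> i1/i2 (and+or) dual
  cy2 -> i3 (or) RAW r4
  cy3 -> i4 (st) no-port MEM/MEM
  cy4 -> i5 (st) no-port MEM/MEM
  cy5 -> i6 (st) no-port MEM/MEM
  cy6 -> i7 (ld) RAW r4
  cy7 -> i8/i9 (sll+mul) dual
  cy8 -> i10 (and) RAW r1
  cy9 -> i11 (add) tail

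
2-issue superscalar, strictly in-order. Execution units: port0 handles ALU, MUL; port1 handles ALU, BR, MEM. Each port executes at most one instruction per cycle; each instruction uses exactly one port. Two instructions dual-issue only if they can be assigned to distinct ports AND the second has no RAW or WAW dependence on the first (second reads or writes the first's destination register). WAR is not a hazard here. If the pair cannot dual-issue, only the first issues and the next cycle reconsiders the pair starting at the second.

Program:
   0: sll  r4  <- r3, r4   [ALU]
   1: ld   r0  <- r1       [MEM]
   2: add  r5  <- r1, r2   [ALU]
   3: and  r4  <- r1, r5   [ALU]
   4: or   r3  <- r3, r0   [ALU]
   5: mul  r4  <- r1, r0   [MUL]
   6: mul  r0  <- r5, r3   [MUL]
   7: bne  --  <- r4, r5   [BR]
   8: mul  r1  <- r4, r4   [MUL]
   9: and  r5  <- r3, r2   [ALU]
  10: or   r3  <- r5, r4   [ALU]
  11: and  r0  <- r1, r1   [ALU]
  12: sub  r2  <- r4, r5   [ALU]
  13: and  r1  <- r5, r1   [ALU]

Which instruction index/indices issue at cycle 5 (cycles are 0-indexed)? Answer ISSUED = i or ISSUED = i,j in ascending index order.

ISSUED = 8,9

c0: i0/i1 sll ld  dual
c1: i2 add  RAW r5
c2: i3/i4 and or  dual
c3: i5 mul  no-port MUL/MUL
c4: i6/i7 mul bne  dual
c5: i8/i9 mul and  dual
c6: i10/i11 or and  dual
c7: i12/i13 sub and  dual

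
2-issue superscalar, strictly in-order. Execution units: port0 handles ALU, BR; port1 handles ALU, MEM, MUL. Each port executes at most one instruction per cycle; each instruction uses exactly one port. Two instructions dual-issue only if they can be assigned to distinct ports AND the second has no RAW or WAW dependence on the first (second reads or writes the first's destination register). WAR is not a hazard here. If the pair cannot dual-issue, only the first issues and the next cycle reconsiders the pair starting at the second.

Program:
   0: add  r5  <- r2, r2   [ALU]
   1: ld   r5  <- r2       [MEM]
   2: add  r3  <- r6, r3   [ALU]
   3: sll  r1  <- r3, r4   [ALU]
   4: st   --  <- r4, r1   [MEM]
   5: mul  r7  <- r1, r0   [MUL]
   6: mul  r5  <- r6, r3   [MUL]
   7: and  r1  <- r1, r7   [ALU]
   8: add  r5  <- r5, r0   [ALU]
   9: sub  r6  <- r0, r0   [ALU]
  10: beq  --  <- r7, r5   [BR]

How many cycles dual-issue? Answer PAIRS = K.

  cy0 -> i0 (add.ALU) WAW r5
  cy1 -> i1+i2 (ld.MEM+add.ALU) dual
  cy2 -> i3 (sll.ALU) RAW r1
  cy3 -> i4 (st.MEM) no-port MEM/MUL
  cy4 -> i5 (mul.MUL) no-port MUL/MUL
  cy5 -> i6+i7 (mul.MUL+and.ALU) dual
  cy6 -> i8+i9 (add.ALU+sub.ALU) dual
  cy7 -> i10 (beq.BR) tail

PAIRS = 3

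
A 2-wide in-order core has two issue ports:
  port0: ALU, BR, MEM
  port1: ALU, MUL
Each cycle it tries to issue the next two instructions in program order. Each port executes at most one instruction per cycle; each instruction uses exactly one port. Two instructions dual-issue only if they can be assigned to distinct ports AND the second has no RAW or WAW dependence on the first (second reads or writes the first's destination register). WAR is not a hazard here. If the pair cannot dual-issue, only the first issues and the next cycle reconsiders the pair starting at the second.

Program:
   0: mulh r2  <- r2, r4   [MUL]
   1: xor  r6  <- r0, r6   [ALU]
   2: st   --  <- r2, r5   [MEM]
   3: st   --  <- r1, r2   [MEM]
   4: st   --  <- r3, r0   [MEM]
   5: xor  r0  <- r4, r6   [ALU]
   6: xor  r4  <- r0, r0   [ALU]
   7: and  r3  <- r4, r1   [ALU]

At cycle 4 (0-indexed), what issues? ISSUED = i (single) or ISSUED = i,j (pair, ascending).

ISSUED = 6

t=0 i0,i1:mulh;xor ; pair
t=1 i2:st ; no-port MEM/MEM
t=2 i3:st ; no-port MEM/MEM
t=3 i4,i5:st;xor ; pair
t=4 i6:xor ; RAW r4
t=5 i7:and ; tail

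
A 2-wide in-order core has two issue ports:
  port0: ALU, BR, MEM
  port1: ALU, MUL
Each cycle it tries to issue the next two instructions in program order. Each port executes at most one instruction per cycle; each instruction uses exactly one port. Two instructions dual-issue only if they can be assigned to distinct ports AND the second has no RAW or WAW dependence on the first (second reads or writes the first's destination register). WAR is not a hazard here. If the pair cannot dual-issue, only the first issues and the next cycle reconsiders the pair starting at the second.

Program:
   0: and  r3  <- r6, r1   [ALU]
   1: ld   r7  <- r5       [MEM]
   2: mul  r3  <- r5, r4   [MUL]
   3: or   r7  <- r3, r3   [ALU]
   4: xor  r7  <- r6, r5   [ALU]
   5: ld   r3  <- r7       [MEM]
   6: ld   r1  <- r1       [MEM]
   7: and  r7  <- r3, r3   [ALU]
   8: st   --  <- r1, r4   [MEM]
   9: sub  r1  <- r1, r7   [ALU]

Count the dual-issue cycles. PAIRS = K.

PAIRS = 3

t=0 i0,i1:and+ld ; dual
t=1 i2:mul ; RAW r3
t=2 i3:or ; WAW r7
t=3 i4:xor ; RAW r7
t=4 i5:ld ; no-port MEM/MEM
t=5 i6,i7:ld+and ; dual
t=6 i8,i9:st+sub ; dual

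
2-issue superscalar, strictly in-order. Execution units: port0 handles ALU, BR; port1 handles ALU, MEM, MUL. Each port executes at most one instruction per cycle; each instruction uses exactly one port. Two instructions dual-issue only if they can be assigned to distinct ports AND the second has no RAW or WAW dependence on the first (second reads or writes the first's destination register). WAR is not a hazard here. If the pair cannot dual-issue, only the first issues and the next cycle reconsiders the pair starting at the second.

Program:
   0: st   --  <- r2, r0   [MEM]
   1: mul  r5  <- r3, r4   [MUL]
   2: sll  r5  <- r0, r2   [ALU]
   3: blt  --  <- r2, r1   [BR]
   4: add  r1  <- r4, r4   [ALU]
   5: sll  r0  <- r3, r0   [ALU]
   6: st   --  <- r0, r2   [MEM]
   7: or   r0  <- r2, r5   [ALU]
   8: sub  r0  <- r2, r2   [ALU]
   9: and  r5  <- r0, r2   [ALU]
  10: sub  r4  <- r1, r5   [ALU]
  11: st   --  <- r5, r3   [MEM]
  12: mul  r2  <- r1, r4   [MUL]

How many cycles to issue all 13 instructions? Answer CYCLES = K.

c0: i0 st.MEM  no-port MEM/MUL
c1: i1 mul.MUL  WAW r5
c2: i2&i3 sll.ALU;blt.BR  dual
c3: i4&i5 add.ALU;sll.ALU  dual
c4: i6&i7 st.MEM;or.ALU  dual
c5: i8 sub.ALU  RAW r0
c6: i9 and.ALU  RAW r5
c7: i10&i11 sub.ALU;st.MEM  dual
c8: i12 mul.MUL  tail

CYCLES = 9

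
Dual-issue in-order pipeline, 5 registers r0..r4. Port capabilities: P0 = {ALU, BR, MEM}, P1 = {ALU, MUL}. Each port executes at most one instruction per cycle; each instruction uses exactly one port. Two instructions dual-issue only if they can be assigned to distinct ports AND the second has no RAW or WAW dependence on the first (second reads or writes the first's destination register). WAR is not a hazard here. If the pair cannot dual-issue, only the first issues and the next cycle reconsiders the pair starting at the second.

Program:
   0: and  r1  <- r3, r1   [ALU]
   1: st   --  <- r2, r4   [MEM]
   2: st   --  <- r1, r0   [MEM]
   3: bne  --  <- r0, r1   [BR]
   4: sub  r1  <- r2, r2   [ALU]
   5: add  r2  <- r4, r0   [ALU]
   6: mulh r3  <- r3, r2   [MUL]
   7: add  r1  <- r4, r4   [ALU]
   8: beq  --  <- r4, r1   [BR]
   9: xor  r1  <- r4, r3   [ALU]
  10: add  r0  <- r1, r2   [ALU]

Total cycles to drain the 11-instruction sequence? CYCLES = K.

[0] i0,i1  and.ALU;st.MEM  -- 2-wide
[1] i2  st.MEM  -- no-port MEM/BR
[2] i3,i4  bne.BR;sub.ALU  -- 2-wide
[3] i5  add.ALU  -- RAW r2
[4] i6,i7  mulh.MUL;add.ALU  -- 2-wide
[5] i8,i9  beq.BR;xor.ALU  -- 2-wide
[6] i10  add.ALU  -- tail

CYCLES = 7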